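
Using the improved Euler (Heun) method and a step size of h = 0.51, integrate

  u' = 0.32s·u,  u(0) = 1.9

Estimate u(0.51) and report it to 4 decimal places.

1.9791

Heun: k1 = f(s_n, u_n); k2 = f(s_n + h, u_n + h·k1); u_{n+1} = u_n + (h/2)·(k1 + k2).
s=0.000000, u=1.900000:
  k1 = f(0.000000, 1.900000) = 0.000000
  k2 = f(0.510000, 1.900000) = 0.310080
  u ← 1.900000 + (0.51/2)·(0.000000 + 0.310080) = 1.979070
u(0.51) ≈ 1.9791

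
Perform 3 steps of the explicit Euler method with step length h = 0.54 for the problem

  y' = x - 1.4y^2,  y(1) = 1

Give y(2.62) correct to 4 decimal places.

Euler: y_{n+1} = y_n + h·f(x_n, y_n).
x=1.000000, y=1.000000: f=-0.400000 → y ← 1.000000 + 0.54·(-0.400000) = 0.784000
x=1.540000, y=0.784000: f=0.679482 → y ← 0.784000 + 0.54·0.679482 = 1.150920
x=2.080000, y=1.150920: f=0.225536 → y ← 1.150920 + 0.54·0.225536 = 1.272710
y(2.62) ≈ 1.2727

1.2727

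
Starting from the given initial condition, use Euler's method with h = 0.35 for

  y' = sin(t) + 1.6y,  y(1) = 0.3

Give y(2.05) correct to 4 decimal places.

2.7355

Euler: y_{n+1} = y_n + h·f(t_n, y_n).
t=1.000000, y=0.300000: f=1.321471 → y ← 0.300000 + 0.35·1.321471 = 0.762515
t=1.350000, y=0.762515: f=2.195747 → y ← 0.762515 + 0.35·2.195747 = 1.531026
t=1.700000, y=1.531026: f=3.441307 → y ← 1.531026 + 0.35·3.441307 = 2.735484
y(2.05) ≈ 2.7355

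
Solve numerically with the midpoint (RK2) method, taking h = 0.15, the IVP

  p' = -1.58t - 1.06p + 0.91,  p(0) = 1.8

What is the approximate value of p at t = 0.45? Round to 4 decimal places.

1.3049

Midpoint: k1 = f(t_n, p_n); k2 = f(t_n + h/2, p_n + (h/2)·k1); p_{n+1} = p_n + h·k2.
t=0.000000, p=1.800000:
  k1 = f(0.000000, 1.800000) = -0.998000
  k2 = f(0.075000, 1.725150) = -1.037159
  p ← 1.800000 + 0.15·(-1.037159) = 1.644426
t=0.150000, p=1.644426:
  k1 = f(0.150000, 1.644426) = -1.070092
  k2 = f(0.225000, 1.564169) = -1.103519
  p ← 1.644426 + 0.15·(-1.103519) = 1.478898
t=0.300000, p=1.478898:
  k1 = f(0.300000, 1.478898) = -1.131632
  k2 = f(0.375000, 1.394026) = -1.160167
  p ← 1.478898 + 0.15·(-1.160167) = 1.304873
p(0.45) ≈ 1.3049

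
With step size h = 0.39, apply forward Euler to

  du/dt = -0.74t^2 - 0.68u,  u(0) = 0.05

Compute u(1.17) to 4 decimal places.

-0.1880

Euler: u_{n+1} = u_n + h·f(t_n, u_n).
t=0.000000, u=0.050000: f=-0.034000 → u ← 0.050000 + 0.39·(-0.034000) = 0.036740
t=0.390000, u=0.036740: f=-0.137537 → u ← 0.036740 + 0.39·(-0.137537) = -0.016900
t=0.780000, u=-0.016900: f=-0.438724 → u ← -0.016900 + 0.39·(-0.438724) = -0.188002
u(1.17) ≈ -0.1880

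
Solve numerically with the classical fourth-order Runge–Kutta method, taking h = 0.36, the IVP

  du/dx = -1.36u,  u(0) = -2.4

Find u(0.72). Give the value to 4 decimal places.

-0.9021

RK4: k1 = f(x_n, u_n); k2 = f(x_n + h/2, u_n + (h/2)·k1); k3 = f(x_n + h/2, u_n + (h/2)·k2); k4 = f(x_n + h, u_n + h·k3); u_{n+1} = u_n + (h/6)·(k1 + 2k2 + 2k3 + k4).
x=0.000000, u=-2.400000:
  k1 = f(0.000000, -2.400000) = 3.264000
  k2 = f(0.180000, -1.812480) = 2.464973
  k3 = f(0.180000, -1.956305) = 2.660575
  k4 = f(0.360000, -1.442193) = 1.961383
  u ← -2.400000 + (0.36/6)·(k1 + 2k2 + 2k3 + k4) = -1.471411
x=0.360000, u=-1.471411:
  k1 = f(0.360000, -1.471411) = 2.001119
  k2 = f(0.540000, -1.111210) = 1.511245
  k3 = f(0.540000, -1.199387) = 1.631167
  k4 = f(0.720000, -0.884191) = 1.202500
  u ← -1.471411 + (0.36/6)·(k1 + 2k2 + 2k3 + k4) = -0.902105
u(0.72) ≈ -0.9021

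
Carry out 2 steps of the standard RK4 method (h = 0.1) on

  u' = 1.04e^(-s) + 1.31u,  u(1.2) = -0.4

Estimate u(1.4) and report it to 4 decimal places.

-0.4546

RK4: k1 = f(s_n, u_n); k2 = f(s_n + h/2, u_n + (h/2)·k1); k3 = f(s_n + h/2, u_n + (h/2)·k2); k4 = f(s_n + h, u_n + h·k3); u_{n+1} = u_n + (h/6)·(k1 + 2k2 + 2k3 + k4).
s=1.200000, u=-0.400000:
  k1 = f(1.200000, -0.400000) = -0.210758
  k2 = f(1.250000, -0.410538) = -0.239840
  k3 = f(1.250000, -0.411992) = -0.241745
  k4 = f(1.300000, -0.424174) = -0.272235
  u ← -0.400000 + (0.1/6)·(k1 + 2k2 + 2k3 + k4) = -0.424103
s=1.300000, u=-0.424103:
  k1 = f(1.300000, -0.424103) = -0.272141
  k2 = f(1.350000, -0.437710) = -0.303790
  k3 = f(1.350000, -0.439292) = -0.305863
  k4 = f(1.400000, -0.454689) = -0.339182
  u ← -0.424103 + (0.1/6)·(k1 + 2k2 + 2k3 + k4) = -0.454613
u(1.4) ≈ -0.4546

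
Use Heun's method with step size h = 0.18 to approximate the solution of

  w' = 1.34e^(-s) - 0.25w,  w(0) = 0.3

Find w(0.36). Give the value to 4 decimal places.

Heun: k1 = f(s_n, w_n); k2 = f(s_n + h, w_n + h·k1); w_{n+1} = w_n + (h/2)·(k1 + k2).
s=0.000000, w=0.300000:
  k1 = f(0.000000, 0.300000) = 1.265000
  k2 = f(0.180000, 0.527700) = 0.987337
  w ← 0.300000 + (0.18/2)·(1.265000 + 0.987337) = 0.502710
s=0.180000, w=0.502710:
  k1 = f(0.180000, 0.502710) = 0.993584
  k2 = f(0.360000, 0.681556) = 0.764497
  w ← 0.502710 + (0.18/2)·(0.993584 + 0.764497) = 0.660938
w(0.36) ≈ 0.6609

0.6609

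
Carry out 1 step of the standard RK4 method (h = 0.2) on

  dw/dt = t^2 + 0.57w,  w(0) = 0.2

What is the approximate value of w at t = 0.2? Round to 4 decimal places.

0.2269

RK4: k1 = f(t_n, w_n); k2 = f(t_n + h/2, w_n + (h/2)·k1); k3 = f(t_n + h/2, w_n + (h/2)·k2); k4 = f(t_n + h, w_n + h·k3); w_{n+1} = w_n + (h/6)·(k1 + 2k2 + 2k3 + k4).
t=0.000000, w=0.200000:
  k1 = f(0.000000, 0.200000) = 0.114000
  k2 = f(0.100000, 0.211400) = 0.130498
  k3 = f(0.100000, 0.213050) = 0.131438
  k4 = f(0.200000, 0.226288) = 0.168984
  w ← 0.200000 + (0.2/6)·(k1 + 2k2 + 2k3 + k4) = 0.226895
w(0.2) ≈ 0.2269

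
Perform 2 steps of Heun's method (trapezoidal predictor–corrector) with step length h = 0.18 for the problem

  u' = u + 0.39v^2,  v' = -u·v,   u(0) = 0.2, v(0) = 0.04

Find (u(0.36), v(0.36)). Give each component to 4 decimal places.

0.2864, 0.0367

Heun on (u,v): k1 = f(s_n, state_n); k2 = f(s_n + h, state_n + h·k1); state_{n+1} = state_n + (h/2)·(k1 + k2).
0.000000: (0.200000, 0.040000)
  k1 = (0.200624, -0.008000)
  predictor → (0.236112, 0.038560)
  k2 = (0.236692, -0.009104)
  → (0.239358, 0.038461)
0.180000: (0.239358, 0.038461)
  k1 = (0.239935, -0.009206)
  predictor → (0.282547, 0.036804)
  k2 = (0.283075, -0.010399)
  → (0.286429, 0.036696)
(u(0.36), v(0.36)) ≈ (0.2864, 0.0367)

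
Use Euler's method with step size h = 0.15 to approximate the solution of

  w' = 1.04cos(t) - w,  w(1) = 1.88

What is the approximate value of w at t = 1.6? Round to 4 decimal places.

1.1334

Euler: w_{n+1} = w_n + h·f(t_n, w_n).
t=1.000000, w=1.880000: f=-1.318086 → w ← 1.880000 + 0.15·(-1.318086) = 1.682287
t=1.150000, w=1.682287: f=-1.257460 → w ← 1.682287 + 0.15·(-1.257460) = 1.493668
t=1.300000, w=1.493668: f=-1.215469 → w ← 1.493668 + 0.15·(-1.215469) = 1.311348
t=1.450000, w=1.311348: f=-1.186025 → w ← 1.311348 + 0.15·(-1.186025) = 1.133444
w(1.6) ≈ 1.1334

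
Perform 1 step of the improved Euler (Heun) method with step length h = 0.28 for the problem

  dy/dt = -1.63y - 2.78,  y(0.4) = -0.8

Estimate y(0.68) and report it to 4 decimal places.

Heun: k1 = f(t_n, y_n); k2 = f(t_n + h, y_n + h·k1); y_{n+1} = y_n + (h/2)·(k1 + k2).
t=0.400000, y=-0.800000:
  k1 = f(0.400000, -0.800000) = -1.476000
  k2 = f(0.680000, -1.213280) = -0.802354
  y ← -0.800000 + (0.28/2)·(-1.476000 + (-0.802354)) = -1.118970
y(0.68) ≈ -1.1190

-1.1190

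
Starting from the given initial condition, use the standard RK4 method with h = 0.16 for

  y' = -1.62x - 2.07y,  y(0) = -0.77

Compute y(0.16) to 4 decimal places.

-0.5716

RK4: k1 = f(x_n, y_n); k2 = f(x_n + h/2, y_n + (h/2)·k1); k3 = f(x_n + h/2, y_n + (h/2)·k2); k4 = f(x_n + h, y_n + h·k3); y_{n+1} = y_n + (h/6)·(k1 + 2k2 + 2k3 + k4).
x=0.000000, y=-0.770000:
  k1 = f(0.000000, -0.770000) = 1.593900
  k2 = f(0.080000, -0.642488) = 1.200350
  k3 = f(0.080000, -0.673972) = 1.265522
  k4 = f(0.160000, -0.567516) = 0.915559
  y ← -0.770000 + (0.16/6)·(k1 + 2k2 + 2k3 + k4) = -0.571568
y(0.16) ≈ -0.5716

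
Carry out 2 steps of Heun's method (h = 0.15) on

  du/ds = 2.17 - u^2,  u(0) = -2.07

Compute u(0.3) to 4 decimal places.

-3.3549

Heun: k1 = f(s_n, u_n); k2 = f(s_n + h, u_n + h·k1); u_{n+1} = u_n + (h/2)·(k1 + k2).
s=0.000000, u=-2.070000:
  k1 = f(0.000000, -2.070000) = -2.114900
  k2 = f(0.150000, -2.387235) = -3.528891
  u ← -2.070000 + (0.15/2)·(-2.114900 + (-3.528891)) = -2.493284
s=0.150000, u=-2.493284:
  k1 = f(0.150000, -2.493284) = -4.046467
  k2 = f(0.300000, -3.100254) = -7.441577
  u ← -2.493284 + (0.15/2)·(-4.046467 + (-7.441577)) = -3.354888
u(0.3) ≈ -3.3549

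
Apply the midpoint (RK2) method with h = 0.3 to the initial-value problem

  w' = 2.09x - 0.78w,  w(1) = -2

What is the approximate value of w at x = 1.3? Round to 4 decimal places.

Midpoint: k1 = f(x_n, w_n); k2 = f(x_n + h/2, w_n + (h/2)·k1); w_{n+1} = w_n + h·k2.
x=1.000000, w=-2.000000:
  k1 = f(1.000000, -2.000000) = 3.650000
  k2 = f(1.150000, -1.452500) = 3.536450
  w ← -2.000000 + 0.3·3.536450 = -0.939065
w(1.3) ≈ -0.9391

-0.9391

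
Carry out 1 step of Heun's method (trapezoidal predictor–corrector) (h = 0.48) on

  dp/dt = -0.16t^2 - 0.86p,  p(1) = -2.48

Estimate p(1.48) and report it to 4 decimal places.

-1.7742

Heun: k1 = f(t_n, p_n); k2 = f(t_n + h, p_n + h·k1); p_{n+1} = p_n + (h/2)·(k1 + k2).
t=1.000000, p=-2.480000:
  k1 = f(1.000000, -2.480000) = 1.972800
  k2 = f(1.480000, -1.533056) = 0.967964
  p ← -2.480000 + (0.48/2)·(1.972800 + 0.967964) = -1.774217
p(1.48) ≈ -1.7742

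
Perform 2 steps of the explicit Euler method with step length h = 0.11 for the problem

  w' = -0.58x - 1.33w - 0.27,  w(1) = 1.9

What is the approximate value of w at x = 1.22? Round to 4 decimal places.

Euler: w_{n+1} = w_n + h·f(x_n, w_n).
x=1.000000, w=1.900000: f=-3.377000 → w ← 1.900000 + 0.11·(-3.377000) = 1.528530
x=1.110000, w=1.528530: f=-2.946745 → w ← 1.528530 + 0.11·(-2.946745) = 1.204388
w(1.22) ≈ 1.2044

1.2044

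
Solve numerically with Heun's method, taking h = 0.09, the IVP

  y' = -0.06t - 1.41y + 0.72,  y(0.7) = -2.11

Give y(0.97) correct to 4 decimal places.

-1.2936

Heun: k1 = f(t_n, y_n); k2 = f(t_n + h, y_n + h·k1); y_{n+1} = y_n + (h/2)·(k1 + k2).
t=0.700000, y=-2.110000:
  k1 = f(0.700000, -2.110000) = 3.653100
  k2 = f(0.790000, -1.781221) = 3.184122
  y ← -2.110000 + (0.09/2)·(3.653100 + 3.184122) = -1.802325
t=0.790000, y=-1.802325:
  k1 = f(0.790000, -1.802325) = 3.213878
  k2 = f(0.880000, -1.513076) = 2.800637
  y ← -1.802325 + (0.09/2)·(3.213878 + 2.800637) = -1.531672
t=0.880000, y=-1.531672:
  k1 = f(0.880000, -1.531672) = 2.826857
  k2 = f(0.970000, -1.277255) = 2.462729
  y ← -1.531672 + (0.09/2)·(2.826857 + 2.462729) = -1.293640
y(0.97) ≈ -1.2936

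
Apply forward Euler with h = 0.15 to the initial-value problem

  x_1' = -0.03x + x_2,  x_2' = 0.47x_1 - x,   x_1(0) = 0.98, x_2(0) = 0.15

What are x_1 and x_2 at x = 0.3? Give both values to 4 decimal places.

Euler on (x_1,x_2): x_1_{n+1} = x_1_n + h·x_1', x_2_{n+1} = x_2_n + h·x_2'.
0.000000: (0.980000, 0.150000); f=(0.150000, 0.460600) → (1.002500, 0.219090)
0.150000: (1.002500, 0.219090); f=(0.214590, 0.321175) → (1.034688, 0.267266)
(x_1(0.3), x_2(0.3)) ≈ (1.0347, 0.2673)

1.0347, 0.2673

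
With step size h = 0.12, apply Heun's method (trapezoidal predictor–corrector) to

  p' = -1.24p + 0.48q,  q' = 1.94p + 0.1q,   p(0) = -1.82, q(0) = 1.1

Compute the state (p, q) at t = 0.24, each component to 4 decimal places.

-1.2841, 0.4094

Heun on (p,q): k1 = f(t_n, state_n); k2 = f(t_n + h, state_n + h·k1); state_{n+1} = state_n + (h/2)·(k1 + k2).
0.000000: (-1.820000, 1.100000)
  k1 = (2.784800, -3.420800)
  predictor → (-1.485824, 0.689504)
  k2 = (2.173384, -2.813548)
  → (-1.522509, 0.725939)
0.120000: (-1.522509, 0.725939)
  k1 = (2.236362, -2.881074)
  predictor → (-1.254146, 0.380210)
  k2 = (1.737641, -2.395021)
  → (-1.284069, 0.409373)
(p(0.24), q(0.24)) ≈ (-1.2841, 0.4094)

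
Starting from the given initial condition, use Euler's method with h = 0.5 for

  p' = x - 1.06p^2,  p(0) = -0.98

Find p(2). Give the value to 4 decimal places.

Euler: p_{n+1} = p_n + h·f(x_n, p_n).
x=0.000000, p=-0.980000: f=-1.018024 → p ← -0.980000 + 0.5·(-1.018024) = -1.489012
x=0.500000, p=-1.489012: f=-1.850186 → p ← -1.489012 + 0.5·(-1.850186) = -2.414105
x=1.000000, p=-2.414105: f=-5.177577 → p ← -2.414105 + 0.5·(-5.177577) = -5.002894
x=1.500000, p=-5.002894: f=-25.030683 → p ← -5.002894 + 0.5·(-25.030683) = -17.518235
p(2) ≈ -17.5182

-17.5182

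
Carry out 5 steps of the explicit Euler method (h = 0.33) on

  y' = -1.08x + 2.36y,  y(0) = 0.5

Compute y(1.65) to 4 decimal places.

Euler: y_{n+1} = y_n + h·f(x_n, y_n).
x=0.000000, y=0.500000: f=1.180000 → y ← 0.500000 + 0.33·1.180000 = 0.889400
x=0.330000, y=0.889400: f=1.742584 → y ← 0.889400 + 0.33·1.742584 = 1.464453
x=0.660000, y=1.464453: f=2.743308 → y ← 1.464453 + 0.33·2.743308 = 2.369744
x=0.990000, y=2.369744: f=4.523397 → y ← 2.369744 + 0.33·4.523397 = 3.862466
x=1.320000, y=3.862466: f=7.689819 → y ← 3.862466 + 0.33·7.689819 = 6.400106
y(1.65) ≈ 6.4001

6.4001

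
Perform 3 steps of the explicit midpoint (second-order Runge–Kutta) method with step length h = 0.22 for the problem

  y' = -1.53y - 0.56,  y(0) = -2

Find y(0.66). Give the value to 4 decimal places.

Midpoint: k1 = f(t_n, y_n); k2 = f(t_n + h/2, y_n + (h/2)·k1); y_{n+1} = y_n + h·k2.
t=0.000000, y=-2.000000:
  k1 = f(0.000000, -2.000000) = 2.500000
  k2 = f(0.110000, -1.725000) = 2.079250
  y ← -2.000000 + 0.22·2.079250 = -1.542565
t=0.220000, y=-1.542565:
  k1 = f(0.220000, -1.542565) = 1.800124
  k2 = f(0.330000, -1.344551) = 1.497164
  y ← -1.542565 + 0.22·1.497164 = -1.213189
t=0.440000, y=-1.213189:
  k1 = f(0.440000, -1.213189) = 1.296179
  k2 = f(0.550000, -1.070609) = 1.078032
  y ← -1.213189 + 0.22·1.078032 = -0.976022
y(0.66) ≈ -0.9760

-0.9760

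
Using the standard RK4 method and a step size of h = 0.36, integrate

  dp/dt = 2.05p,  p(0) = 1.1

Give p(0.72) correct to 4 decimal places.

4.8034

RK4: k1 = f(t_n, p_n); k2 = f(t_n + h/2, p_n + (h/2)·k1); k3 = f(t_n + h/2, p_n + (h/2)·k2); k4 = f(t_n + h, p_n + h·k3); p_{n+1} = p_n + (h/6)·(k1 + 2k2 + 2k3 + k4).
t=0.000000, p=1.100000:
  k1 = f(0.000000, 1.100000) = 2.255000
  k2 = f(0.180000, 1.505900) = 3.087095
  k3 = f(0.180000, 1.655677) = 3.394138
  k4 = f(0.360000, 2.321890) = 4.759874
  p ← 1.100000 + (0.36/6)·(k1 + 2k2 + 2k3 + k4) = 2.298640
t=0.360000, p=2.298640:
  k1 = f(0.360000, 2.298640) = 4.712213
  k2 = f(0.540000, 3.146839) = 6.451019
  k3 = f(0.540000, 3.459824) = 7.092639
  k4 = f(0.720000, 4.851990) = 9.946580
  p ← 2.298640 + (0.36/6)·(k1 + 2k2 + 2k3 + k4) = 4.803407
p(0.72) ≈ 4.8034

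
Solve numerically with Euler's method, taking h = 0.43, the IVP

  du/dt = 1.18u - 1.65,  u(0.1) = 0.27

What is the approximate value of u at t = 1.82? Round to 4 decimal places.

Euler: u_{n+1} = u_n + h·f(t_n, u_n).
t=0.100000, u=0.270000: f=-1.331400 → u ← 0.270000 + 0.43·(-1.331400) = -0.302502
t=0.530000, u=-0.302502: f=-2.006952 → u ← -0.302502 + 0.43·(-2.006952) = -1.165492
t=0.960000, u=-1.165492: f=-3.025280 → u ← -1.165492 + 0.43·(-3.025280) = -2.466362
t=1.390000, u=-2.466362: f=-4.560307 → u ← -2.466362 + 0.43·(-4.560307) = -4.427294
u(1.82) ≈ -4.4273

-4.4273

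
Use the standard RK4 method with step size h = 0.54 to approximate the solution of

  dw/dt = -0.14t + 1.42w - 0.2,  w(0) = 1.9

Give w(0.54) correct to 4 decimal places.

RK4: k1 = f(t_n, w_n); k2 = f(t_n + h/2, w_n + (h/2)·k1); k3 = f(t_n + h/2, w_n + (h/2)·k2); k4 = f(t_n + h, w_n + h·k3); w_{n+1} = w_n + (h/6)·(k1 + 2k2 + 2k3 + k4).
t=0.000000, w=1.900000:
  k1 = f(0.000000, 1.900000) = 2.498000
  k2 = f(0.270000, 2.574460) = 3.417933
  k3 = f(0.270000, 2.822842) = 3.770636
  k4 = f(0.540000, 3.936143) = 5.313723
  w ← 1.900000 + (0.54/6)·(k1 + 2k2 + 2k3 + k4) = 3.896997
w(0.54) ≈ 3.8970

3.8970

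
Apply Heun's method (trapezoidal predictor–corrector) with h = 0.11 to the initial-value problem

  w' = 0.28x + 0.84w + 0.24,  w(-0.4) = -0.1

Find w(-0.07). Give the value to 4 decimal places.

Heun: k1 = f(x_n, w_n); k2 = f(x_n + h, w_n + h·k1); w_{n+1} = w_n + (h/2)·(k1 + k2).
x=-0.400000, w=-0.100000:
  k1 = f(-0.400000, -0.100000) = 0.044000
  k2 = f(-0.290000, -0.095160) = 0.078866
  w ← -0.100000 + (0.11/2)·(0.044000 + 0.078866) = -0.093242
x=-0.290000, w=-0.093242:
  k1 = f(-0.290000, -0.093242) = 0.080476
  k2 = f(-0.180000, -0.084390) = 0.118712
  w ← -0.093242 + (0.11/2)·(0.080476 + 0.118712) = -0.082287
x=-0.180000, w=-0.082287:
  k1 = f(-0.180000, -0.082287) = 0.120479
  k2 = f(-0.070000, -0.069034) = 0.162411
  w ← -0.082287 + (0.11/2)·(0.120479 + 0.162411) = -0.066728
w(-0.07) ≈ -0.0667

-0.0667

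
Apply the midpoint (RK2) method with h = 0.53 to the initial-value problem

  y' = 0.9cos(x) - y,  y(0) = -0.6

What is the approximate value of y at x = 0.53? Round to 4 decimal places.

-0.0323

Midpoint: k1 = f(x_n, y_n); k2 = f(x_n + h/2, y_n + (h/2)·k1); y_{n+1} = y_n + h·k2.
x=0.000000, y=-0.600000:
  k1 = f(0.000000, -0.600000) = 1.500000
  k2 = f(0.265000, -0.202500) = 1.071083
  y ← -0.600000 + 0.53·1.071083 = -0.032326
y(0.53) ≈ -0.0323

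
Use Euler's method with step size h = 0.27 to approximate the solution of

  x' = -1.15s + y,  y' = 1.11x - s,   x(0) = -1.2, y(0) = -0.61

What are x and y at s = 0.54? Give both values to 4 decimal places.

-1.7103, -1.4515

Euler on (x,y): x_{n+1} = x_n + h·x', y_{n+1} = y_n + h·y'.
0.000000: (-1.200000, -0.610000); f=(-0.610000, -1.332000) → (-1.364700, -0.969640)
0.270000: (-1.364700, -0.969640); f=(-1.280140, -1.784817) → (-1.710338, -1.451541)
(x(0.54), y(0.54)) ≈ (-1.7103, -1.4515)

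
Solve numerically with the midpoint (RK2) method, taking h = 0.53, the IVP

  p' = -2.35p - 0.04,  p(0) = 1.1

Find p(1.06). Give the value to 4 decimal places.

0.2969

Midpoint: k1 = f(t_n, p_n); k2 = f(t_n + h/2, p_n + (h/2)·k1); p_{n+1} = p_n + h·k2.
t=0.000000, p=1.100000:
  k1 = f(0.000000, 1.100000) = -2.625000
  k2 = f(0.265000, 0.404375) = -0.990281
  p ← 1.100000 + 0.53·(-0.990281) = 0.575151
t=0.530000, p=0.575151:
  k1 = f(0.530000, 0.575151) = -1.391605
  k2 = f(0.795000, 0.206376) = -0.524983
  p ← 0.575151 + 0.53·(-0.524983) = 0.296910
p(1.06) ≈ 0.2969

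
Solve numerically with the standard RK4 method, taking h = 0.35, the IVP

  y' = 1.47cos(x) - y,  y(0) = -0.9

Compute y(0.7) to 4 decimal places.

0.2236

RK4: k1 = f(x_n, y_n); k2 = f(x_n + h/2, y_n + (h/2)·k1); k3 = f(x_n + h/2, y_n + (h/2)·k2); k4 = f(x_n + h, y_n + h·k3); y_{n+1} = y_n + (h/6)·(k1 + 2k2 + 2k3 + k4).
x=0.000000, y=-0.900000:
  k1 = f(0.000000, -0.900000) = 2.370000
  k2 = f(0.175000, -0.485250) = 1.932798
  k3 = f(0.175000, -0.561760) = 2.009308
  k4 = f(0.350000, -0.196742) = 1.577620
  y ← -0.900000 + (0.35/6)·(k1 + 2k2 + 2k3 + k4) = -0.209810
x=0.350000, y=-0.209810:
  k1 = f(0.350000, -0.209810) = 1.590688
  k2 = f(0.525000, 0.068561) = 1.203466
  k3 = f(0.525000, 0.000797) = 1.271229
  k4 = f(0.700000, 0.235121) = 0.889197
  y ← -0.209810 + (0.35/6)·(k1 + 2k2 + 2k3 + k4) = 0.223565
y(0.7) ≈ 0.2236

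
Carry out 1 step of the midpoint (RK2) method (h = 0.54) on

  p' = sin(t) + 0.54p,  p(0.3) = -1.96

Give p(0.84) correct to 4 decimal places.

Midpoint: k1 = f(t_n, p_n); k2 = f(t_n + h/2, p_n + (h/2)·k1); p_{n+1} = p_n + h·k2.
t=0.300000, p=-1.960000:
  k1 = f(0.300000, -1.960000) = -0.762880
  k2 = f(0.570000, -2.165978) = -0.629996
  p ← -1.960000 + 0.54·(-0.629996) = -2.300198
p(0.84) ≈ -2.3002

-2.3002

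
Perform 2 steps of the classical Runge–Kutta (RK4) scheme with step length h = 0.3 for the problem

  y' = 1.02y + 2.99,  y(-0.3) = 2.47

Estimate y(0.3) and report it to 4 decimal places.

7.0290

RK4: k1 = f(x_n, y_n); k2 = f(x_n + h/2, y_n + (h/2)·k1); k3 = f(x_n + h/2, y_n + (h/2)·k2); k4 = f(x_n + h, y_n + h·k3); y_{n+1} = y_n + (h/6)·(k1 + 2k2 + 2k3 + k4).
x=-0.300000, y=2.470000:
  k1 = f(-0.300000, 2.470000) = 5.509400
  k2 = f(-0.150000, 3.296410) = 6.352338
  k3 = f(-0.150000, 3.422851) = 6.481308
  k4 = f(0.000000, 4.414392) = 7.492680
  y ← 2.470000 + (0.3/6)·(k1 + 2k2 + 2k3 + k4) = 4.403469
x=0.000000, y=4.403469:
  k1 = f(0.000000, 4.403469) = 7.481538
  k2 = f(0.150000, 5.525699) = 8.626213
  k3 = f(0.150000, 5.697401) = 8.801349
  k4 = f(0.300000, 7.043873) = 10.174751
  y ← 4.403469 + (0.3/6)·(k1 + 2k2 + 2k3 + k4) = 7.029039
y(0.3) ≈ 7.0290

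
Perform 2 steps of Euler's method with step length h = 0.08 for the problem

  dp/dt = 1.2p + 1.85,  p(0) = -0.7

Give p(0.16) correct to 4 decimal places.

Euler: p_{n+1} = p_n + h·f(t_n, p_n).
t=0.000000, p=-0.700000: f=1.010000 → p ← -0.700000 + 0.08·1.010000 = -0.619200
t=0.080000, p=-0.619200: f=1.106960 → p ← -0.619200 + 0.08·1.106960 = -0.530643
p(0.16) ≈ -0.5306

-0.5306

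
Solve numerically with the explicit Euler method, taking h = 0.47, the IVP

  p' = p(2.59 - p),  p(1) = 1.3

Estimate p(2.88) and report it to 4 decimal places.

2.5896

Euler: p_{n+1} = p_n + h·f(x_n, p_n).
x=1.000000, p=1.300000: f=1.677000 → p ← 1.300000 + 0.47·1.677000 = 2.088190
x=1.470000, p=2.088190: f=1.047875 → p ← 2.088190 + 0.47·1.047875 = 2.580691
x=1.940000, p=2.580691: f=0.024023 → p ← 2.580691 + 0.47·0.024023 = 2.591982
x=2.410000, p=2.591982: f=-0.005138 → p ← 2.591982 + 0.47·(-0.005138) = 2.589567
p(2.88) ≈ 2.5896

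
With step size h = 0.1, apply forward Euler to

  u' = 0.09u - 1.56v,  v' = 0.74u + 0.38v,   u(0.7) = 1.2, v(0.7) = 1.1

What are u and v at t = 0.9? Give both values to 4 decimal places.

0.8566, 1.3543

Euler on (u,v): u_{n+1} = u_n + h·u', v_{n+1} = v_n + h·v'.
0.700000: (1.200000, 1.100000); f=(-1.608000, 1.306000) → (1.039200, 1.230600)
0.800000: (1.039200, 1.230600); f=(-1.826208, 1.236636) → (0.856579, 1.354264)
(u(0.9), v(0.9)) ≈ (0.8566, 1.3543)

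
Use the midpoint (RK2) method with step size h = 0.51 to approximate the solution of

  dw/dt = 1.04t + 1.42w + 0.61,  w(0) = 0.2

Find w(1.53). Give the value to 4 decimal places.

Midpoint: k1 = f(t_n, w_n); k2 = f(t_n + h/2, w_n + (h/2)·k1); w_{n+1} = w_n + h·k2.
t=0.000000, w=0.200000:
  k1 = f(0.000000, 0.200000) = 0.894000
  k2 = f(0.255000, 0.427970) = 1.482917
  w ← 0.200000 + 0.51·1.482917 = 0.956288
t=0.510000, w=0.956288:
  k1 = f(0.510000, 0.956288) = 2.498329
  k2 = f(0.765000, 1.593362) = 3.668174
  w ← 0.956288 + 0.51·3.668174 = 2.827056
t=1.020000, w=2.827056:
  k1 = f(1.020000, 2.827056) = 5.685220
  k2 = f(1.275000, 4.276788) = 8.009038
  w ← 2.827056 + 0.51·8.009038 = 6.911666
w(1.53) ≈ 6.9117

6.9117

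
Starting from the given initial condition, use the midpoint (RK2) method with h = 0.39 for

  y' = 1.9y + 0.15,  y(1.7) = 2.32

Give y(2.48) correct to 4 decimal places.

9.6665

Midpoint: k1 = f(t_n, y_n); k2 = f(t_n + h/2, y_n + (h/2)·k1); y_{n+1} = y_n + h·k2.
t=1.700000, y=2.320000:
  k1 = f(1.700000, 2.320000) = 4.558000
  k2 = f(1.895000, 3.208810) = 6.246739
  y ← 2.320000 + 0.39·6.246739 = 4.756228
t=2.090000, y=4.756228:
  k1 = f(2.090000, 4.756228) = 9.186834
  k2 = f(2.285000, 6.547661) = 12.590555
  y ← 4.756228 + 0.39·12.590555 = 9.666545
y(2.48) ≈ 9.6665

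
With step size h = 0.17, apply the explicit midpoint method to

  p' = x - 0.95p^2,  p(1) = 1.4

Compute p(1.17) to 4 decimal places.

Midpoint: k1 = f(x_n, p_n); k2 = f(x_n + h/2, p_n + (h/2)·k1); p_{n+1} = p_n + h·k2.
x=1.000000, p=1.400000:
  k1 = f(1.000000, 1.400000) = -0.862000
  k2 = f(1.085000, 1.326730) = -0.587202
  p ← 1.400000 + 0.17·(-0.587202) = 1.300176
p(1.17) ≈ 1.3002

1.3002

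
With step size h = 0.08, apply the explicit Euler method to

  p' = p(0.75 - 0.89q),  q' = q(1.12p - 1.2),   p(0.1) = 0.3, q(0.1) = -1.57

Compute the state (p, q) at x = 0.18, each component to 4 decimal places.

Euler on (p,q): p_{n+1} = p_n + h·p', q_{n+1} = q_n + h·q'.
0.100000: (0.300000, -1.570000); f=(0.644190, 1.356480) → (0.351535, -1.461482)
(p(0.18), q(0.18)) ≈ (0.3515, -1.4615)

0.3515, -1.4615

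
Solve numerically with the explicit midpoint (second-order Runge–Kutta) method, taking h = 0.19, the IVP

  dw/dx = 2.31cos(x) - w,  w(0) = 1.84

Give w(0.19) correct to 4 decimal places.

Midpoint: k1 = f(x_n, w_n); k2 = f(x_n + h/2, w_n + (h/2)·k1); w_{n+1} = w_n + h·k2.
x=0.000000, w=1.840000:
  k1 = f(0.000000, 1.840000) = 0.470000
  k2 = f(0.095000, 1.884650) = 0.414934
  w ← 1.840000 + 0.19·0.414934 = 1.918837
w(0.19) ≈ 1.9188

1.9188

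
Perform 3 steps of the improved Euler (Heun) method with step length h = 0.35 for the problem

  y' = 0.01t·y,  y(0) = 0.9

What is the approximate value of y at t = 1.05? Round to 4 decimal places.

0.9050

Heun: k1 = f(t_n, y_n); k2 = f(t_n + h, y_n + h·k1); y_{n+1} = y_n + (h/2)·(k1 + k2).
t=0.000000, y=0.900000:
  k1 = f(0.000000, 0.900000) = 0.000000
  k2 = f(0.350000, 0.900000) = 0.003150
  y ← 0.900000 + (0.35/2)·(0.000000 + 0.003150) = 0.900551
t=0.350000, y=0.900551:
  k1 = f(0.350000, 0.900551) = 0.003152
  k2 = f(0.700000, 0.901654) = 0.006312
  y ← 0.900551 + (0.35/2)·(0.003152 + 0.006312) = 0.902207
t=0.700000, y=0.902207:
  k1 = f(0.700000, 0.902207) = 0.006315
  k2 = f(1.050000, 0.904418) = 0.009496
  y ← 0.902207 + (0.35/2)·(0.006315 + 0.009496) = 0.904974
y(1.05) ≈ 0.9050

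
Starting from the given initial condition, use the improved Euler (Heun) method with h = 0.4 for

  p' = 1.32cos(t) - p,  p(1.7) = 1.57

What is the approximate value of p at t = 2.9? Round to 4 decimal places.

Heun: k1 = f(t_n, p_n); k2 = f(t_n + h, p_n + h·k1); p_{n+1} = p_n + (h/2)·(k1 + k2).
t=1.700000, p=1.570000:
  k1 = f(1.700000, 1.570000) = -1.740075
  k2 = f(2.100000, 0.873970) = -1.540367
  p ← 1.570000 + (0.4/2)·(-1.740075 + (-1.540367)) = 0.913912
t=2.100000, p=0.913912:
  k1 = f(2.100000, 0.913912) = -1.580309
  k2 = f(2.500000, 0.281788) = -1.339298
  p ← 0.913912 + (0.4/2)·(-1.580309 + (-1.339298)) = 0.329990
t=2.500000, p=0.329990:
  k1 = f(2.500000, 0.329990) = -1.387500
  k2 = f(2.900000, -0.225010) = -1.056655
  p ← 0.329990 + (0.4/2)·(-1.387500 + (-1.056655)) = -0.158841
p(2.9) ≈ -0.1588

-0.1588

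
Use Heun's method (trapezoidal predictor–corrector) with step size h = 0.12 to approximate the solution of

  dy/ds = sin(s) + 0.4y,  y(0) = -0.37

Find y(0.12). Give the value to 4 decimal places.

-0.3810

Heun: k1 = f(s_n, y_n); k2 = f(s_n + h, y_n + h·k1); y_{n+1} = y_n + (h/2)·(k1 + k2).
s=0.000000, y=-0.370000:
  k1 = f(0.000000, -0.370000) = -0.148000
  k2 = f(0.120000, -0.387760) = -0.035392
  y ← -0.370000 + (0.12/2)·(-0.148000 + (-0.035392)) = -0.381004
y(0.12) ≈ -0.3810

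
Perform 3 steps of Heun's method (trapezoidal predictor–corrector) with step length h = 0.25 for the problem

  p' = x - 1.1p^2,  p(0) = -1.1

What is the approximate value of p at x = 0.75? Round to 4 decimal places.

Heun: k1 = f(x_n, p_n); k2 = f(x_n + h, p_n + h·k1); p_{n+1} = p_n + (h/2)·(k1 + k2).
x=0.000000, p=-1.100000:
  k1 = f(0.000000, -1.100000) = -1.331000
  k2 = f(0.250000, -1.432750) = -2.008050
  p ← -1.100000 + (0.25/2)·(-1.331000 + (-2.008050)) = -1.517381
x=0.250000, p=-1.517381:
  k1 = f(0.250000, -1.517381) = -2.282690
  k2 = f(0.500000, -2.088054) = -4.295966
  p ← -1.517381 + (0.25/2)·(-2.282690 + (-4.295966)) = -2.339713
x=0.500000, p=-2.339713:
  k1 = f(0.500000, -2.339713) = -5.521684
  k2 = f(0.750000, -3.720134) = -14.473338
  p ← -2.339713 + (0.25/2)·(-5.521684 + (-14.473338)) = -4.839091
p(0.75) ≈ -4.8391

-4.8391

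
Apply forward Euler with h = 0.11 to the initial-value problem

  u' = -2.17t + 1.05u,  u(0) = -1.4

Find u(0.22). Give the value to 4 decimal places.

-1.7683

Euler: u_{n+1} = u_n + h·f(t_n, u_n).
t=0.000000, u=-1.400000: f=-1.470000 → u ← -1.400000 + 0.11·(-1.470000) = -1.561700
t=0.110000, u=-1.561700: f=-1.878485 → u ← -1.561700 + 0.11·(-1.878485) = -1.768333
u(0.22) ≈ -1.7683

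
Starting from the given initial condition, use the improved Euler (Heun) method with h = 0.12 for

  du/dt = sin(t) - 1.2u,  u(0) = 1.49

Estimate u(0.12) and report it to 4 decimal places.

1.2981

Heun: k1 = f(t_n, u_n); k2 = f(t_n + h, u_n + h·k1); u_{n+1} = u_n + (h/2)·(k1 + k2).
t=0.000000, u=1.490000:
  k1 = f(0.000000, 1.490000) = -1.788000
  k2 = f(0.120000, 1.275440) = -1.410816
  u ← 1.490000 + (0.12/2)·(-1.788000 + (-1.410816)) = 1.298071
u(0.12) ≈ 1.2981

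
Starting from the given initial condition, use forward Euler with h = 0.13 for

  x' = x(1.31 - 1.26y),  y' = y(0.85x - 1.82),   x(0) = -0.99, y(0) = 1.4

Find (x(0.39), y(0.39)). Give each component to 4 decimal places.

Euler on (x,y): x_{n+1} = x_n + h·x', y_{n+1} = y_n + h·y'.
0.000000: (-0.990000, 1.400000); f=(0.449460, -3.726100) → (-0.931570, 0.915607)
0.130000: (-0.931570, 0.915607); f=(-0.145637, -2.391414) → (-0.950503, 0.604723)
0.260000: (-0.950503, 0.604723); f=(-0.520922, -1.589169) → (-1.018223, 0.398131)
(x(0.39), y(0.39)) ≈ (-1.0182, 0.3981)

-1.0182, 0.3981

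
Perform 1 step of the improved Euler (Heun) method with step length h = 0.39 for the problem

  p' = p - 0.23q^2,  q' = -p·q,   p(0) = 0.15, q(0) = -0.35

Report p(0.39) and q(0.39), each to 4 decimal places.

0.2074, -0.3271

Heun on (p,q): k1 = f(t_n, state_n); k2 = f(t_n + h, state_n + h·k1); state_{n+1} = state_n + (h/2)·(k1 + k2).
0.000000: (0.150000, -0.350000)
  k1 = (0.121825, 0.052500)
  predictor → (0.197512, -0.329525)
  k2 = (0.172537, 0.065085)
  → (0.207401, -0.327071)
(p(0.39), q(0.39)) ≈ (0.2074, -0.3271)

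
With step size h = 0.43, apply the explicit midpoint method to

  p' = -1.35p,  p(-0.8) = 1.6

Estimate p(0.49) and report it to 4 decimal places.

Midpoint: k1 = f(x_n, p_n); k2 = f(x_n + h/2, p_n + (h/2)·k1); p_{n+1} = p_n + h·k2.
x=-0.800000, p=1.600000:
  k1 = f(-0.800000, 1.600000) = -2.160000
  k2 = f(-0.585000, 1.135600) = -1.533060
  p ← 1.600000 + 0.43·(-1.533060) = 0.940784
x=-0.370000, p=0.940784:
  k1 = f(-0.370000, 0.940784) = -1.270059
  k2 = f(-0.155000, 0.667722) = -0.901424
  p ← 0.940784 + 0.43·(-0.901424) = 0.553172
x=0.060000, p=0.553172:
  k1 = f(0.060000, 0.553172) = -0.746782
  k2 = f(0.275000, 0.392614) = -0.530028
  p ← 0.553172 + 0.43·(-0.530028) = 0.325260
p(0.49) ≈ 0.3253

0.3253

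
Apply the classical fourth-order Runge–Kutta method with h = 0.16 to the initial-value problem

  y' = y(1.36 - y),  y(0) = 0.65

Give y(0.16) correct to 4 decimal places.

RK4: k1 = f(x_n, y_n); k2 = f(x_n + h/2, y_n + (h/2)·k1); k3 = f(x_n + h/2, y_n + (h/2)·k2); k4 = f(x_n + h, y_n + h·k3); y_{n+1} = y_n + (h/6)·(k1 + 2k2 + 2k3 + k4).
x=0.000000, y=0.650000:
  k1 = f(0.000000, 0.650000) = 0.461500
  k2 = f(0.080000, 0.686920) = 0.462352
  k3 = f(0.080000, 0.686988) = 0.462351
  k4 = f(0.160000, 0.723976) = 0.460466
  y ← 0.650000 + (0.16/6)·(k1 + 2k2 + 2k3 + k4) = 0.723903
y(0.16) ≈ 0.7239

0.7239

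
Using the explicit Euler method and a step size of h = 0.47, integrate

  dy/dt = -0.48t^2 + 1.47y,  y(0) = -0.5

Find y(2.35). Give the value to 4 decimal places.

Euler: y_{n+1} = y_n + h·f(t_n, y_n).
t=0.000000, y=-0.500000: f=-0.735000 → y ← -0.500000 + 0.47·(-0.735000) = -0.845450
t=0.470000, y=-0.845450: f=-1.348843 → y ← -0.845450 + 0.47·(-1.348843) = -1.479406
t=0.940000, y=-1.479406: f=-2.598855 → y ← -1.479406 + 0.47·(-2.598855) = -2.700869
t=1.410000, y=-2.700869: f=-4.924565 → y ← -2.700869 + 0.47·(-4.924565) = -5.015414
t=1.880000, y=-5.015414: f=-9.069170 → y ← -5.015414 + 0.47·(-9.069170) = -9.277924
y(2.35) ≈ -9.2779

-9.2779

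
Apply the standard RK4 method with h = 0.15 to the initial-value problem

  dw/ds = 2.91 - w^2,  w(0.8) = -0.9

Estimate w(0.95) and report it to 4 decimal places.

-0.5448

RK4: k1 = f(s_n, w_n); k2 = f(s_n + h/2, w_n + (h/2)·k1); k3 = f(s_n + h/2, w_n + (h/2)·k2); k4 = f(s_n + h, w_n + h·k3); w_{n+1} = w_n + (h/6)·(k1 + 2k2 + 2k3 + k4).
s=0.800000, w=-0.900000:
  k1 = f(0.800000, -0.900000) = 2.100000
  k2 = f(0.875000, -0.742500) = 2.358694
  k3 = f(0.875000, -0.723098) = 2.387129
  k4 = f(0.950000, -0.541931) = 2.616311
  w ← -0.900000 + (0.15/6)·(k1 + 2k2 + 2k3 + k4) = -0.544801
w(0.95) ≈ -0.5448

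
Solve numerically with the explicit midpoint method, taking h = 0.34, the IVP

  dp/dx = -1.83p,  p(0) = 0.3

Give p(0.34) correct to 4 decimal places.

0.1714

Midpoint: k1 = f(x_n, p_n); k2 = f(x_n + h/2, p_n + (h/2)·k1); p_{n+1} = p_n + h·k2.
x=0.000000, p=0.300000:
  k1 = f(0.000000, 0.300000) = -0.549000
  k2 = f(0.170000, 0.206670) = -0.378206
  p ← 0.300000 + 0.34·(-0.378206) = 0.171410
p(0.34) ≈ 0.1714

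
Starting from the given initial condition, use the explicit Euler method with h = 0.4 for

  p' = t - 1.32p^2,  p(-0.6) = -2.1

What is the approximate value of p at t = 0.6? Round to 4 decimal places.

-155.7055

Euler: p_{n+1} = p_n + h·f(t_n, p_n).
t=-0.600000, p=-2.100000: f=-6.421200 → p ← -2.100000 + 0.4·(-6.421200) = -4.668480
t=-0.200000, p=-4.668480: f=-28.969011 → p ← -4.668480 + 0.4·(-28.969011) = -16.256085
t=0.200000, p=-16.256085: f=-348.623574 → p ← -16.256085 + 0.4·(-348.623574) = -155.705514
p(0.6) ≈ -155.7055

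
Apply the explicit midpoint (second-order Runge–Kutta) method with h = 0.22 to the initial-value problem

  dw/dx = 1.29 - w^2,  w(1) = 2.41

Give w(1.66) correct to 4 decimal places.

Midpoint: k1 = f(x_n, w_n); k2 = f(x_n + h/2, w_n + (h/2)·k1); w_{n+1} = w_n + h·k2.
x=1.000000, w=2.410000:
  k1 = f(1.000000, 2.410000) = -4.518100
  k2 = f(1.110000, 1.913009) = -2.369603
  w ← 2.410000 + 0.22·(-2.369603) = 1.888687
x=1.220000, w=1.888687:
  k1 = f(1.220000, 1.888687) = -2.277140
  k2 = f(1.330000, 1.638202) = -1.393705
  w ← 1.888687 + 0.22·(-1.393705) = 1.582072
x=1.440000, w=1.582072:
  k1 = f(1.440000, 1.582072) = -1.212952
  k2 = f(1.550000, 1.448647) = -0.808579
  w ← 1.582072 + 0.22·(-0.808579) = 1.404185
w(1.66) ≈ 1.4042

1.4042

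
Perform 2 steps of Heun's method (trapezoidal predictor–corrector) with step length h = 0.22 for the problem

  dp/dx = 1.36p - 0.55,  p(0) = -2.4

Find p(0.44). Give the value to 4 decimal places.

Heun: k1 = f(x_n, p_n); k2 = f(x_n + h, p_n + h·k1); p_{n+1} = p_n + (h/2)·(k1 + k2).
x=0.000000, p=-2.400000:
  k1 = f(0.000000, -2.400000) = -3.814000
  k2 = f(0.220000, -3.239080) = -4.955149
  p ← -2.400000 + (0.22/2)·(-3.814000 + (-4.955149)) = -3.364606
x=0.220000, p=-3.364606:
  k1 = f(0.220000, -3.364606) = -5.125865
  k2 = f(0.440000, -4.492297) = -6.659523
  p ← -3.364606 + (0.22/2)·(-5.125865 + (-6.659523)) = -4.660999
p(0.44) ≈ -4.6610

-4.6610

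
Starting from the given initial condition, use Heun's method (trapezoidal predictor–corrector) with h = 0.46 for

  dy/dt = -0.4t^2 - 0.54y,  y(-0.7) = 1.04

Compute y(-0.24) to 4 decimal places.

Heun: k1 = f(t_n, y_n); k2 = f(t_n + h, y_n + h·k1); y_{n+1} = y_n + (h/2)·(k1 + k2).
t=-0.700000, y=1.040000:
  k1 = f(-0.700000, 1.040000) = -0.757600
  k2 = f(-0.240000, 0.691504) = -0.396452
  y ← 1.040000 + (0.46/2)·(-0.757600 + (-0.396452)) = 0.774568
y(-0.24) ≈ 0.7746

0.7746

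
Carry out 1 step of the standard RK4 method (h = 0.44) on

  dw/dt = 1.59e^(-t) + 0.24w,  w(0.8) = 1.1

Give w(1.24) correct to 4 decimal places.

RK4: k1 = f(t_n, w_n); k2 = f(t_n + h/2, w_n + (h/2)·k1); k3 = f(t_n + h/2, w_n + (h/2)·k2); k4 = f(t_n + h, w_n + h·k3); w_{n+1} = w_n + (h/6)·(k1 + 2k2 + 2k3 + k4).
t=0.800000, w=1.100000:
  k1 = f(0.800000, 1.100000) = 0.978433
  k2 = f(1.020000, 1.315255) = 0.889007
  k3 = f(1.020000, 1.295582) = 0.884286
  k4 = f(1.240000, 1.489086) = 0.817501
  w ← 1.100000 + (0.44/6)·(k1 + 2k2 + 2k3 + k4) = 1.491785
w(1.24) ≈ 1.4918

1.4918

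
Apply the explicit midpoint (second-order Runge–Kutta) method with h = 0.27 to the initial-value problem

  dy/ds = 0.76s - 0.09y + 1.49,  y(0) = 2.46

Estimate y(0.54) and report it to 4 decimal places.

3.2381

Midpoint: k1 = f(s_n, y_n); k2 = f(s_n + h/2, y_n + (h/2)·k1); y_{n+1} = y_n + h·k2.
s=0.000000, y=2.460000:
  k1 = f(0.000000, 2.460000) = 1.268600
  k2 = f(0.135000, 2.631261) = 1.355787
  y ← 2.460000 + 0.27·1.355787 = 2.826062
s=0.270000, y=2.826062:
  k1 = f(0.270000, 2.826062) = 1.440854
  k2 = f(0.405000, 3.020578) = 1.525948
  y ← 2.826062 + 0.27·1.525948 = 3.238068
y(0.54) ≈ 3.2381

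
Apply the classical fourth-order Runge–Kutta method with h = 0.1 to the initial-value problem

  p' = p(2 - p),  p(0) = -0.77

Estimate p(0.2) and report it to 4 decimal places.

-1.4169

RK4: k1 = f(s_n, p_n); k2 = f(s_n + h/2, p_n + (h/2)·k1); k3 = f(s_n + h/2, p_n + (h/2)·k2); k4 = f(s_n + h, p_n + h·k3); p_{n+1} = p_n + (h/6)·(k1 + 2k2 + 2k3 + k4).
s=0.000000, p=-0.770000:
  k1 = f(0.000000, -0.770000) = -2.132900
  k2 = f(0.050000, -0.876645) = -2.521796
  k3 = f(0.050000, -0.896090) = -2.595157
  k4 = f(0.100000, -1.029516) = -3.118934
  p ← -0.770000 + (0.1/6)·(k1 + 2k2 + 2k3 + k4) = -1.028096
s=0.100000, p=-1.028096:
  k1 = f(0.100000, -1.028096) = -3.113172
  k2 = f(0.150000, -1.183754) = -3.768783
  k3 = f(0.150000, -1.216535) = -3.913027
  k4 = f(0.200000, -1.419398) = -4.853488
  p ← -1.028096 + (0.1/6)·(k1 + 2k2 + 2k3 + k4) = -1.416934
p(0.2) ≈ -1.4169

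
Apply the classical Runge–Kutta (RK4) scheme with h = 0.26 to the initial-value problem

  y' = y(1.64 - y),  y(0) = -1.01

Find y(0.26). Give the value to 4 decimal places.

RK4: k1 = f(x_n, y_n); k2 = f(x_n + h/2, y_n + (h/2)·k1); k3 = f(x_n + h/2, y_n + (h/2)·k2); k4 = f(x_n + h, y_n + h·k3); y_{n+1} = y_n + (h/6)·(k1 + 2k2 + 2k3 + k4).
x=0.000000, y=-1.010000:
  k1 = f(0.000000, -1.010000) = -2.676500
  k2 = f(0.130000, -1.357945) = -4.071044
  k3 = f(0.130000, -1.539236) = -4.893593
  k4 = f(0.260000, -2.282334) = -8.952078
  y ← -1.010000 + (0.26/6)·(k1 + 2k2 + 2k3 + k4) = -2.290840
y(0.26) ≈ -2.2908

-2.2908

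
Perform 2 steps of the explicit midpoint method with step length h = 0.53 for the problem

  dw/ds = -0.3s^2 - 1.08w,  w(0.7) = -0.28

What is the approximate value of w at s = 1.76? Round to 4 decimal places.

Midpoint: k1 = f(s_n, w_n); k2 = f(s_n + h/2, w_n + (h/2)·k1); w_{n+1} = w_n + h·k2.
s=0.700000, w=-0.280000:
  k1 = f(0.700000, -0.280000) = 0.155400
  k2 = f(0.965000, -0.238819) = -0.021443
  w ← -0.280000 + 0.53·(-0.021443) = -0.291365
s=1.230000, w=-0.291365:
  k1 = f(1.230000, -0.291365) = -0.139196
  k2 = f(1.495000, -0.328252) = -0.315996
  w ← -0.291365 + 0.53·(-0.315996) = -0.458842
w(1.76) ≈ -0.4588

-0.4588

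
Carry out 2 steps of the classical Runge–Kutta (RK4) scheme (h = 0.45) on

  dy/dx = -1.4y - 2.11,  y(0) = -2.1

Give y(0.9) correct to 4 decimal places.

RK4: k1 = f(x_n, y_n); k2 = f(x_n + h/2, y_n + (h/2)·k1); k3 = f(x_n + h/2, y_n + (h/2)·k2); k4 = f(x_n + h, y_n + h·k3); y_{n+1} = y_n + (h/6)·(k1 + 2k2 + 2k3 + k4).
x=0.000000, y=-2.100000:
  k1 = f(0.000000, -2.100000) = 0.830000
  k2 = f(0.225000, -1.913250) = 0.568550
  k3 = f(0.225000, -1.972076) = 0.650907
  k4 = f(0.450000, -1.807092) = 0.419929
  y ← -2.100000 + (0.45/6)·(k1 + 2k2 + 2k3 + k4) = -1.823337
x=0.450000, y=-1.823337:
  k1 = f(0.450000, -1.823337) = 0.442672
  k2 = f(0.675000, -1.723736) = 0.303230
  k3 = f(0.675000, -1.755110) = 0.347154
  k4 = f(0.900000, -1.667117) = 0.223964
  y ← -1.823337 + (0.45/6)·(k1 + 2k2 + 2k3 + k4) = -1.675782
y(0.9) ≈ -1.6758

-1.6758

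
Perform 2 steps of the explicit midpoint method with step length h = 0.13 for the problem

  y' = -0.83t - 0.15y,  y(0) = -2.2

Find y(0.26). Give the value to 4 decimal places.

-2.1436

Midpoint: k1 = f(t_n, y_n); k2 = f(t_n + h/2, y_n + (h/2)·k1); y_{n+1} = y_n + h·k2.
t=0.000000, y=-2.200000:
  k1 = f(0.000000, -2.200000) = 0.330000
  k2 = f(0.065000, -2.178550) = 0.272832
  y ← -2.200000 + 0.13·0.272832 = -2.164532
t=0.130000, y=-2.164532:
  k1 = f(0.130000, -2.164532) = 0.216780
  k2 = f(0.195000, -2.150441) = 0.160716
  y ← -2.164532 + 0.13·0.160716 = -2.143639
y(0.26) ≈ -2.1436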